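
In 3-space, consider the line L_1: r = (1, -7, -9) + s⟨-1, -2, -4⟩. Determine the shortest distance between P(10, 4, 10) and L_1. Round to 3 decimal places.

4.220

Taking (1, -7, -9) on L_1 with direction v = (-1, -2, -4): w = P − (1, -7, -9) = (9, 11, 19), and w × v = (-6, 17, -7).
Distance = |w × v| / |v| = √374 / √21 ≈ 4.220.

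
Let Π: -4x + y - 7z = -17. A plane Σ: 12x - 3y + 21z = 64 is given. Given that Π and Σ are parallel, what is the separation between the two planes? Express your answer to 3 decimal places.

Rescale Σ by 1/(-3): -4x + y - 7z = -64/3. Then distance = |-17 − (-64/3)| / √66 ≈ 0.533.

0.533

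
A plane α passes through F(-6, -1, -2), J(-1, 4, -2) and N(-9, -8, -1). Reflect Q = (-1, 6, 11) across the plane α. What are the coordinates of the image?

(5, 0, -13)

FJ = (5, 5, 0), FN = (-3, -7, 1); a normal to α is FJ × FN = (5, -5, -20).
Using F: α has equation 5x - 5y - 20z = 15.
λ = (n·Q − d)/|n|² = (-255 − 15)/450 = -3/5.
Reflection = Q − 2λn = (-1, 6, 11) − (-6/5)·(5, -5, -20) = (5, 0, -13).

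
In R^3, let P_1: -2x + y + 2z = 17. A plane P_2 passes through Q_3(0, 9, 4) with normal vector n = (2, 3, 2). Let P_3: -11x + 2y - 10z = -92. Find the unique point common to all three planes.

(2, 5, 8)

P_2: n·r = n·Q_3 gives 2x + 3y + 2z = 35.
Solving the 3×3 linear system -2x + y + 2z = 17, 2x + 3y + 2z = 35, -11x + 2y - 10z = -92 (e.g. by elimination or Cramer's rule, determinant = 140) gives (2, 5, 8).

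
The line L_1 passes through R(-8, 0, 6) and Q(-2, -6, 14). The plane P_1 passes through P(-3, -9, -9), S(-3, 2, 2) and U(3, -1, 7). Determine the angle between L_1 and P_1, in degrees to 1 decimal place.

A direction vector for L_1 is Q − R = (6, -6, 8).
PS = (0, 11, 11), PU = (6, 8, 16); a normal to P_1 is PS × PU = (88, 66, -66).
Using P: P_1 has equation 88x + 66y - 66z = -264.
sin θ = |n·v| / (|n||v|) = |-396| / (√16456 · √136) = 0.26471.
θ ≈ 15.3°.

15.3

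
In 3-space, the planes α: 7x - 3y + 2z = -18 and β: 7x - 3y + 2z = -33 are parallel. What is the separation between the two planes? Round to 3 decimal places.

1.905

Same normal n = (7, -3, 2) with |n| = √62; distance = |-18 − (-33)| / |n| = 15/√62 ≈ 1.905.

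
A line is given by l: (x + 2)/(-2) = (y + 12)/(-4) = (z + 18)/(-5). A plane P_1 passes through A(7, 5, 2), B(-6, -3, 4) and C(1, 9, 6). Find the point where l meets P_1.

l has direction (-2, -4, -5) through (-2, -12, -18).
AB = (-13, -8, 2), AC = (-6, 4, 4); a normal to P_1 is AB × AC = (-40, 40, -100).
Using A: P_1 has equation -40x + 40y - 100z = -280.
Substitute r = (-2, -12, -18) + t(-2, -4, -5) into the plane: 1400 + 420t = -280, so t = -4.
Intersection: (-2, -12, -18) + (-4)·(-2, -4, -5) = (6, 4, 2).

(6, 4, 2)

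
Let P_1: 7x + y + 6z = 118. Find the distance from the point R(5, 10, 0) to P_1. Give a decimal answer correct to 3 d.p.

7.872

n·R − d = (7)·(5) + (1)·(10) + (6)·(0) − 118 = -73; |n| = √86.
Distance = |-73| / √86 = 73/√86 ≈ 7.872.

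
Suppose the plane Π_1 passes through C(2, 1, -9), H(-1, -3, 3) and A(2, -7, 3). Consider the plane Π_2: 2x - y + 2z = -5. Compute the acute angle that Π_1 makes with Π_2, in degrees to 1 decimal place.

CH = (-3, -4, 12), CA = (0, -8, 12); a normal to Π_1 is CH × CA = (48, 36, 24).
Using C: Π_1 has equation 48x + 36y + 24z = -84.
cos θ = |n₁·n₂| / (|n₁||n₂|) = |108| / (√4176 · √9).
θ = arccos(0.55709) ≈ 56.1°.

56.1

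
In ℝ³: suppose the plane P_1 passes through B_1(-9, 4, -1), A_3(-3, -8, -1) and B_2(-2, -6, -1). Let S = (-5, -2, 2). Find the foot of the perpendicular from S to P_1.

(-5, -2, -1)

B_1A_3 = (6, -12, 0), B_1B_2 = (7, -10, 0); a normal to P_1 is B_1A_3 × B_1B_2 = (0, 0, 24).
Using B_1: P_1 has equation 24z = -24.
Foot = S − λn with λ = (n·S − d)/|n|² = (48 − (-24))/576 = 1/8.
Foot = (-5, -2, 2) − (1/8)·(0, 0, 24) = (-5, -2, -1).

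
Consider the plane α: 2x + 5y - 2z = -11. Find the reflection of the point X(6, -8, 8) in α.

λ = (n·X − d)/|n|² = (-44 − (-11))/33 = -1.
Reflection = X − 2λn = (6, -8, 8) − (-2)·(2, 5, -2) = (10, 2, 4).

(10, 2, 4)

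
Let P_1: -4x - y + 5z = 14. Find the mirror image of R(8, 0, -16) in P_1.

λ = (n·R − d)/|n|² = (-112 − 14)/42 = -3.
Reflection = R − 2λn = (8, 0, -16) − (-6)·(-4, -1, 5) = (-16, -6, 14).

(-16, -6, 14)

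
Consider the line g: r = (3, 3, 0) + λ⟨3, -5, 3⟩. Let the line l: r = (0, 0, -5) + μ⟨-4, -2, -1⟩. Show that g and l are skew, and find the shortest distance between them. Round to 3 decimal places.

Common perpendicular direction n = (3, -5, 3) × (-4, -2, -1) = (11, -9, -26).
With w = (0, 0, -5) − (3, 3, 0) = (-3, -3, -5), w · n = 124.
Since n ≠ 0 the lines are not parallel, and w · n = 124 ≠ 0 so they do not intersect; hence they are skew.
Distance = |w · n| / |n| = |124| / √878 ≈ 4.185.

4.185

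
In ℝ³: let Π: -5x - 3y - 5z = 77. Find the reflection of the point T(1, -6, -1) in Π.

(-9, -12, -11)

λ = (n·T − d)/|n|² = (18 − 77)/59 = -1.
Reflection = T − 2λn = (1, -6, -1) − (-2)·(-5, -3, -5) = (-9, -12, -11).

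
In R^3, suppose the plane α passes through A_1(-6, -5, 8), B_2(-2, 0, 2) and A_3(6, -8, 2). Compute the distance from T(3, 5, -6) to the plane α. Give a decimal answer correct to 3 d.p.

A_1B_2 = (4, 5, -6), A_1A_3 = (12, -3, -6); a normal to α is A_1B_2 × A_1A_3 = (-48, -48, -72).
Using A_1: α has equation -48x - 48y - 72z = -48.
n·T − d = (-48)·(3) + (-48)·(5) + (-72)·(-6) − (-48) = 96; |n| = √9792.
Distance = |96| / √9792 = 96/√9792 ≈ 0.970.

0.970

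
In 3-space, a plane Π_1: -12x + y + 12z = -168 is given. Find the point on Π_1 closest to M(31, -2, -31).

(7, 0, -7)

Foot = M − λn with λ = (n·M − d)/|n|² = (-746 − (-168))/289 = -2.
Foot = (31, -2, -31) − (-2)·(-12, 1, 12) = (7, 0, -7).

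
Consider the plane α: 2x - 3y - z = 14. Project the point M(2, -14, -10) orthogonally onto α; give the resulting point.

Foot = M − λn with λ = (n·M − d)/|n|² = (56 − 14)/14 = 3.
Foot = (2, -14, -10) − 3·(2, -3, -1) = (-4, -5, -7).

(-4, -5, -7)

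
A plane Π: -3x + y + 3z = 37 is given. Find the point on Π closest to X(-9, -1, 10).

(-6, -2, 7)

Foot = X − λn with λ = (n·X − d)/|n|² = (56 − 37)/19 = 1.
Foot = (-9, -1, 10) − 1·(-3, 1, 3) = (-6, -2, 7).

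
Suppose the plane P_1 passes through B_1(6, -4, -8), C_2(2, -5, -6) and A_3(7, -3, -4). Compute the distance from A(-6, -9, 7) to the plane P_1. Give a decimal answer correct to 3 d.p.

3.280

B_1C_2 = (-4, -1, 2), B_1A_3 = (1, 1, 4); a normal to P_1 is B_1C_2 × B_1A_3 = (-6, 18, -3).
Using B_1: P_1 has equation -6x + 18y - 3z = -84.
n·A − d = (-6)·(-6) + (18)·(-9) + (-3)·(7) − (-84) = -63; |n| = √369.
Distance = |-63| / √369 = 63/√369 ≈ 3.280.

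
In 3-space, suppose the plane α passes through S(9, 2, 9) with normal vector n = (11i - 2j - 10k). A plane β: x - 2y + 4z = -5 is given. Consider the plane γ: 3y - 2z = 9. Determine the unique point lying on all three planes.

(1, 3, 0)

α: n·r = n·S gives 11x - 2y - 10z = 5.
Solving the 3×3 linear system 11x - 2y - 10z = 5, x - 2y + 4z = -5, 3y - 2z = 9 (e.g. by elimination or Cramer's rule, determinant = -122) gives (1, 3, 0).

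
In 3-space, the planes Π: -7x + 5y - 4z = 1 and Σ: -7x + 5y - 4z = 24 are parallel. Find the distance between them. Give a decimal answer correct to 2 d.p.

Same normal n = (-7, 5, -4) with |n| = √90; distance = |1 − 24| / |n| = 23/√90 ≈ 2.42.

2.42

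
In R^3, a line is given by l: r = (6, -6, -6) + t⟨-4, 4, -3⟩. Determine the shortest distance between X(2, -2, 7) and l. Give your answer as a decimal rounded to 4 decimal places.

Taking (6, -6, -6) on l with direction v = (-4, 4, -3): w = X − (6, -6, -6) = (-4, 4, 13), and w × v = (-64, -64, 0).
Distance = |w × v| / |v| = √8192 / √41 ≈ 14.1352.

14.1352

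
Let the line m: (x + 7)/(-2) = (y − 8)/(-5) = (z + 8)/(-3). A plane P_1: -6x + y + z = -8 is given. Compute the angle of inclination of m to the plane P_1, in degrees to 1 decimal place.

6.0

m has direction (-2, -5, -3) through (-7, 8, -8).
sin θ = |n·v| / (|n||v|) = |4| / (√38 · √38) = 0.10526.
θ ≈ 6.0°.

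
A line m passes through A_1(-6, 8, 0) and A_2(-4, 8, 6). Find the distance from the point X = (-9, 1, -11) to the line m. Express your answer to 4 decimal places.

A direction vector for m is A_2 − A_1 = (2, 0, 6).
Taking (-6, 8, 0) on m with direction v = (2, 0, 6): w = X − (-6, 8, 0) = (-3, -7, -11), and w × v = (-42, -4, 14).
Distance = |w × v| / |v| = √1976 / √40 ≈ 7.0285.

7.0285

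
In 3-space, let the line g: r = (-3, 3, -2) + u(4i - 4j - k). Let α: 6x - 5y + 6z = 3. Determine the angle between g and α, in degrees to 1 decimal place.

42.2

sin θ = |n·v| / (|n||v|) = |38| / (√97 · √33) = 0.67165.
θ ≈ 42.2°.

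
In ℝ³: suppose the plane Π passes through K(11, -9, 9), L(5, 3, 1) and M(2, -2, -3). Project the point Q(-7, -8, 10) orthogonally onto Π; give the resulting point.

(5, -8, 1)

KL = (-6, 12, -8), KM = (-9, 7, -12); a normal to Π is KL × KM = (-88, 0, 66).
Using K: Π has equation -88x + 66z = -374.
Foot = Q − λn with λ = (n·Q − d)/|n|² = (1276 − (-374))/12100 = 3/22.
Foot = (-7, -8, 10) − (3/22)·(-88, 0, 66) = (5, -8, 1).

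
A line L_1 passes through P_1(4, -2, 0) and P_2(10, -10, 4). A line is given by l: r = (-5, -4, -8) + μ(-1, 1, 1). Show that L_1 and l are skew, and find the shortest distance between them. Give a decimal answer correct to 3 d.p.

9.144

A direction vector for L_1 is P_2 − P_1 = (6, -8, 4).
Common perpendicular direction n = (6, -8, 4) × (-1, 1, 1) = (-12, -10, -2).
With w = (-5, -4, -8) − (4, -2, 0) = (-9, -2, -8), w · n = 144.
Since n ≠ 0 the lines are not parallel, and w · n = 144 ≠ 0 so they do not intersect; hence they are skew.
Distance = |w · n| / |n| = |144| / √248 ≈ 9.144.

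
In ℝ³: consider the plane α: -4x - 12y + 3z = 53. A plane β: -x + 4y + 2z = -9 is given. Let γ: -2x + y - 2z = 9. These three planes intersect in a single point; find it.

(-5, -3, -1)

Solving the 3×3 linear system -4x - 12y + 3z = 53, -x + 4y + 2z = -9, -2x + y - 2z = 9 (e.g. by elimination or Cramer's rule, determinant = 133) gives (-5, -3, -1).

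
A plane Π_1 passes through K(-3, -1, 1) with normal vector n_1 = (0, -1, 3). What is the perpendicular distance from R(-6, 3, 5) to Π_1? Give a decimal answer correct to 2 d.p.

Π_1: n_1·r = n_1·K gives -y + 3z = 4.
n·R − d = (0)·(-6) + (-1)·(3) + (3)·(5) − 4 = 8; |n| = √10.
Distance = |8| / √10 = 8/√10 ≈ 2.53.

2.53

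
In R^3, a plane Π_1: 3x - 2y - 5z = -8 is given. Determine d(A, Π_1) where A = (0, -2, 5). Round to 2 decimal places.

2.11

n·A − d = (3)·(0) + (-2)·(-2) + (-5)·(5) − (-8) = -13; |n| = √38.
Distance = |-13| / √38 = 13/√38 ≈ 2.11.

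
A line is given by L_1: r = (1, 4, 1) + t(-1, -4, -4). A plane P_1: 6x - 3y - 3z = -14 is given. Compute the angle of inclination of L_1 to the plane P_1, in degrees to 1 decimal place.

25.2

sin θ = |n·v| / (|n||v|) = |18| / (√54 · √33) = 0.42640.
θ ≈ 25.2°.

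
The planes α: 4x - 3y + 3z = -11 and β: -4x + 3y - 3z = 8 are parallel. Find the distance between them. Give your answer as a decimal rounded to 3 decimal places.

0.514

Rescale β by 1/(-1): 4x - 3y + 3z = -8. Then distance = |-11 − (-8)| / √34 ≈ 0.514.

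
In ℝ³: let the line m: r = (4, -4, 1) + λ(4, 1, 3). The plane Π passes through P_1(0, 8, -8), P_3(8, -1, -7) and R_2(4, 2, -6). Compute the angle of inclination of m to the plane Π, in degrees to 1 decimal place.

64.9

P_1P_3 = (8, -9, 1), P_1R_2 = (4, -6, 2); a normal to Π is P_1P_3 × P_1R_2 = (-12, -12, -12).
Using P_1: Π has equation -12x - 12y - 12z = 0.
sin θ = |n·v| / (|n||v|) = |-96| / (√432 · √26) = 0.90582.
θ ≈ 64.9°.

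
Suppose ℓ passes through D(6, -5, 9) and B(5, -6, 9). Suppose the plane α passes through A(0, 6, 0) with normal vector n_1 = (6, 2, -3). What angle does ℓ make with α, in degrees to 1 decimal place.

53.9

A direction vector for ℓ is B − D = (-1, -1, 0).
α: n_1·r = n_1·A gives 6x + 2y - 3z = 12.
sin θ = |n·v| / (|n||v|) = |-8| / (√49 · √2) = 0.80812.
θ ≈ 53.9°.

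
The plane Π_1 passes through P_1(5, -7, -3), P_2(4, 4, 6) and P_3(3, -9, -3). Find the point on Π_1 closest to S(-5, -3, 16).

(-8, 0, 12)

P_1P_2 = (-1, 11, 9), P_1P_3 = (-2, -2, 0); a normal to Π_1 is P_1P_2 × P_1P_3 = (18, -18, 24).
Using P_1: Π_1 has equation 18x - 18y + 24z = 144.
Foot = S − λn with λ = (n·S − d)/|n|² = (348 − 144)/1224 = 1/6.
Foot = (-5, -3, 16) − (1/6)·(18, -18, 24) = (-8, 0, 12).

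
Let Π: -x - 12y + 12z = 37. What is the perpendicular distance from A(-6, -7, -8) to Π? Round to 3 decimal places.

2.529

n·A − d = (-1)·(-6) + (-12)·(-7) + (12)·(-8) − 37 = -43; |n| = √289.
Distance = |-43| / √289 = 43/√289 ≈ 2.529.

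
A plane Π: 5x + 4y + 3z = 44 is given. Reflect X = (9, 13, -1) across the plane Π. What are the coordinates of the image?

λ = (n·X − d)/|n|² = (94 − 44)/50 = 1.
Reflection = X − 2λn = (9, 13, -1) − 2·(5, 4, 3) = (-1, 5, -7).

(-1, 5, -7)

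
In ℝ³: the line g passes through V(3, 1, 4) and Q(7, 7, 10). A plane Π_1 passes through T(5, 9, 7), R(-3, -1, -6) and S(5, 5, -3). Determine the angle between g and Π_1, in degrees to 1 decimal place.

A direction vector for g is Q − V = (4, 6, 6).
TR = (-8, -10, -13), TS = (0, -4, -10); a normal to Π_1 is TR × TS = (48, -80, 32).
Using T: Π_1 has equation 48x - 80y + 32z = -256.
sin θ = |n·v| / (|n||v|) = |-96| / (√9728 · √88) = 0.10376.
θ ≈ 6.0°.

6.0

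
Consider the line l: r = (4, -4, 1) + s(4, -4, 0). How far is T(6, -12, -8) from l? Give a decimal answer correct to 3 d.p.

9.950

Taking (4, -4, 1) on l with direction v = (4, -4, 0): w = T − (4, -4, 1) = (2, -8, -9), and w × v = (-36, -36, 24).
Distance = |w × v| / |v| = √3168 / √32 ≈ 9.950.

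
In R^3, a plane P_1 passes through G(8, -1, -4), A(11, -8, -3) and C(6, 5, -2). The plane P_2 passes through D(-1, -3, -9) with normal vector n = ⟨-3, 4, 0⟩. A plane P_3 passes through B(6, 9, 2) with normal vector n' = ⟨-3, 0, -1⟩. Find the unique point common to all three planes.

(7, 3, -1)

GA = (3, -7, 1), GC = (-2, 6, 2); a normal to P_1 is GA × GC = (-20, -8, 4).
Using G: P_1 has equation -20x - 8y + 4z = -168.
P_2: n·r = n·D gives -3x + 4y = -9.
P_3: n'·r = n'·B gives -3x - z = -20.
Solving the 3×3 linear system -20x - 8y + 4z = -168, -3x + 4y = -9, -3x - z = -20 (e.g. by elimination or Cramer's rule, determinant = 152) gives (7, 3, -1).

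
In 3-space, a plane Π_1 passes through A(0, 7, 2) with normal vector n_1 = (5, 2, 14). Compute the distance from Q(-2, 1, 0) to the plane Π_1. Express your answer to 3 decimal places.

Π_1: n_1·r = n_1·A gives 5x + 2y + 14z = 42.
n·Q − d = (5)·(-2) + (2)·(1) + (14)·(0) − 42 = -50; |n| = √225.
Distance = |-50| / √225 = 50/√225 ≈ 3.333.

3.333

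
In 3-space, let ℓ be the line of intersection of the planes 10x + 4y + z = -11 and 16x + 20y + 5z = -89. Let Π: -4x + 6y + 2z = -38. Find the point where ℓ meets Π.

(1, -4, -5)

Direction of ℓ: (10, 4, 1) × (16, 20, 5) = (0, -34, 136).
A point on ℓ: solving the two plane equations with y = -3 gives (1, -3, -9).
Substitute r = (1, -3, -9) + t(0, -34, 136) into the plane: -40 + 68t = -38, so t = 1/34.
Intersection: (1, -3, -9) + (1/34)·(0, -34, 136) = (1, -4, -5).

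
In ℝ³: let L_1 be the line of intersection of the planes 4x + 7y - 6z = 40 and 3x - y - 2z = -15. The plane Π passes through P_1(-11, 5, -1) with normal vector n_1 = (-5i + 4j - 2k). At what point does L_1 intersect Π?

(-9, 4, -8)

Direction of L_1: (4, 7, -6) × (3, -1, -2) = (-20, -10, -25).
A point on L_1: solving the two plane equations with x = 7 gives (7, 12, 12).
Π: n_1·r = n_1·P_1 gives -5x + 4y - 2z = 77.
Substitute r = (7, 12, 12) + t(-20, -10, -25) into the plane: -11 + 110t = 77, so t = 4/5.
Intersection: (7, 12, 12) + (4/5)·(-20, -10, -25) = (-9, 4, -8).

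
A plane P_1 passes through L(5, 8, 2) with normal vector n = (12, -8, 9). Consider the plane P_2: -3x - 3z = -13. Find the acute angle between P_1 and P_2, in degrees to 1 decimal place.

P_1: n·r = n·L gives 12x - 8y + 9z = 14.
cos θ = |n₁·n₂| / (|n₁||n₂|) = |-63| / (√289 · √18).
θ = arccos(0.87348) ≈ 29.1°.

29.1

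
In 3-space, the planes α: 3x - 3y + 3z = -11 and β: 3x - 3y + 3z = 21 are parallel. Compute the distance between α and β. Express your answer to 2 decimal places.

6.16

Same normal n = (3, -3, 3) with |n| = √27; distance = |-11 − 21| / |n| = 32/√27 ≈ 6.16.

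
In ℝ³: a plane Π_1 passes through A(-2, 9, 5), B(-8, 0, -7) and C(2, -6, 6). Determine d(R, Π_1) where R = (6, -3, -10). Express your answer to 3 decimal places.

AB = (-6, -9, -12), AC = (4, -15, 1); a normal to Π_1 is AB × AC = (-189, -42, 126).
Using A: Π_1 has equation -189x - 42y + 126z = 630.
n·R − d = (-189)·(6) + (-42)·(-3) + (126)·(-10) − 630 = -2898; |n| = √53361.
Distance = |-2898| / √53361 = 2898/√53361 ≈ 12.545.

12.545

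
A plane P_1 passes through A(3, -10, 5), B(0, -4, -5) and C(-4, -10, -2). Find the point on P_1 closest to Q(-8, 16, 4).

(4, 2, -8)

AB = (-3, 6, -10), AC = (-7, 0, -7); a normal to P_1 is AB × AC = (-42, 49, 42).
Using A: P_1 has equation -42x + 49y + 42z = -406.
Foot = Q − λn with λ = (n·Q − d)/|n|² = (1288 − (-406))/5929 = 2/7.
Foot = (-8, 16, 4) − (2/7)·(-42, 49, 42) = (4, 2, -8).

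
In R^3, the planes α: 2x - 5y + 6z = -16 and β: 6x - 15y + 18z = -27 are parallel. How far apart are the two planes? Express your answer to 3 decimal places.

0.868

Rescale β by 1/3: 2x - 5y + 6z = -9. Then distance = |-16 − (-9)| / √65 ≈ 0.868.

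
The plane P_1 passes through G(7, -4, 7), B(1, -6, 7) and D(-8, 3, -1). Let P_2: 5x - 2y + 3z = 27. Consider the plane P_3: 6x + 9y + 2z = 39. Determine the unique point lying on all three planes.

(4, 1, 3)

GB = (-6, -2, 0), GD = (-15, 7, -8); a normal to P_1 is GB × GD = (16, -48, -72).
Using G: P_1 has equation 16x - 48y - 72z = -200.
Solving the 3×3 linear system 16x - 48y - 72z = -200, 5x - 2y + 3z = 27, 6x + 9y + 2z = 39 (e.g. by elimination or Cramer's rule, determinant = -4984) gives (4, 1, 3).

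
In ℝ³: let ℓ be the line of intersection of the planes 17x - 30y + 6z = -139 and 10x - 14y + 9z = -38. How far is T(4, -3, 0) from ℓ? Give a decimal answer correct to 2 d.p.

Direction of ℓ: (17, -30, 6) × (10, -14, 9) = (-186, -93, 62).
A point on ℓ: solving the two plane equations with x = 1 gives (1, 6, 4).
Taking (1, 6, 4) on ℓ with direction v = (-186, -93, 62): w = T − (1, 6, 4) = (3, -9, -4), and w × v = (-930, 558, -1953).
Distance = |w × v| / |v| = √4990473 / √47089 ≈ 10.29.

10.29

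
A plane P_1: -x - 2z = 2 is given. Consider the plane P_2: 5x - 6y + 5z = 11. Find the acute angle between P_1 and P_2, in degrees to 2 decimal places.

cos θ = |n₁·n₂| / (|n₁||n₂|) = |-15| / (√5 · √86).
θ = arccos(0.72336) ≈ 43.67°.

43.67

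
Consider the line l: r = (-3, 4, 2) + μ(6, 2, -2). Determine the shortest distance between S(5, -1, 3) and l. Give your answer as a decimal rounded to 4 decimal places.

7.7811

Taking (-3, 4, 2) on l with direction v = (6, 2, -2): w = S − (-3, 4, 2) = (8, -5, 1), and w × v = (8, 22, 46).
Distance = |w × v| / |v| = √2664 / √44 ≈ 7.7811.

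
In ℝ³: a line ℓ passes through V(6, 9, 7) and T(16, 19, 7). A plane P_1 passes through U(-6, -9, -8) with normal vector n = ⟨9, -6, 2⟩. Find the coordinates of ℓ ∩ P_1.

A direction vector for ℓ is T − V = (10, 10, 0).
P_1: n·r = n·U gives 9x - 6y + 2z = -16.
Substitute r = (6, 9, 7) + t(10, 10, 0) into the plane: 14 + 30t = -16, so t = -1.
Intersection: (6, 9, 7) + (-1)·(10, 10, 0) = (-4, -1, 7).

(-4, -1, 7)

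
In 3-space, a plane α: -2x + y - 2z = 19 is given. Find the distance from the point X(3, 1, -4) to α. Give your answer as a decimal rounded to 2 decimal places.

5.33

n·X − d = (-2)·(3) + (1)·(1) + (-2)·(-4) − 19 = -16; |n| = √9.
Distance = |-16| / √9 = 16/√9 ≈ 5.33.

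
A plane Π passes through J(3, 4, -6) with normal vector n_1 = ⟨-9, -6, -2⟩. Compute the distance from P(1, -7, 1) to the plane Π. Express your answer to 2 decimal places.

Π: n_1·r = n_1·J gives -9x - 6y - 2z = -39.
n·P − d = (-9)·(1) + (-6)·(-7) + (-2)·(1) − (-39) = 70; |n| = √121.
Distance = |70| / √121 = 70/√121 ≈ 6.36.

6.36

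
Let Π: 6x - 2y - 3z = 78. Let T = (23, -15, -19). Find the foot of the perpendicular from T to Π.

Foot = T − λn with λ = (n·T − d)/|n|² = (225 − 78)/49 = 3.
Foot = (23, -15, -19) − 3·(6, -2, -3) = (5, -9, -10).

(5, -9, -10)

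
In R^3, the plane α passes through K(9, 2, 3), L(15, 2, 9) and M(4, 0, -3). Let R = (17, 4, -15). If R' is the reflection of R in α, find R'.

(-7, -8, 9)

KL = (6, 0, 6), KM = (-5, -2, -6); a normal to α is KL × KM = (12, 6, -12).
Using K: α has equation 12x + 6y - 12z = 84.
λ = (n·R − d)/|n|² = (408 − 84)/324 = 1.
Reflection = R − 2λn = (17, 4, -15) − 2·(12, 6, -12) = (-7, -8, 9).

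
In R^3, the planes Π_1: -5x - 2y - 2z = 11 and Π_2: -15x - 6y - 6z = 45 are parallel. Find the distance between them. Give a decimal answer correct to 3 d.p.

0.696

Rescale Π_2 by 1/3: -5x - 2y - 2z = 15. Then distance = |11 − 15| / √33 ≈ 0.696.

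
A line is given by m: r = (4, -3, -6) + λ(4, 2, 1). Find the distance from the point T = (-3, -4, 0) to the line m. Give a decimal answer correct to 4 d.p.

7.6532

Taking (4, -3, -6) on m with direction v = (4, 2, 1): w = T − (4, -3, -6) = (-7, -1, 6), and w × v = (-13, 31, -10).
Distance = |w × v| / |v| = √1230 / √21 ≈ 7.6532.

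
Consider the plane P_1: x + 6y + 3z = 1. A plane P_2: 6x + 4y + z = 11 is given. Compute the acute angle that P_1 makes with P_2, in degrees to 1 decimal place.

48.1

cos θ = |n₁·n₂| / (|n₁||n₂|) = |33| / (√46 · √53).
θ = arccos(0.66834) ≈ 48.1°.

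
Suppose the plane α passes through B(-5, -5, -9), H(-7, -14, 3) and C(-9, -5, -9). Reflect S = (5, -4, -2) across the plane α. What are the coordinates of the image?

BH = (-2, -9, 12), BC = (-4, 0, 0); a normal to α is BH × BC = (0, -48, -36).
Using B: α has equation -48y - 36z = 564.
λ = (n·S − d)/|n|² = (264 − 564)/3600 = -1/12.
Reflection = S − 2λn = (5, -4, -2) − (-1/6)·(0, -48, -36) = (5, -12, -8).

(5, -12, -8)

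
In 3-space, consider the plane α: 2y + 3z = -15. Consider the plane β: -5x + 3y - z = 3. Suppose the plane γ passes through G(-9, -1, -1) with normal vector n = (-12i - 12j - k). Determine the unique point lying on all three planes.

γ: n·r = n·G gives -12x - 12y - z = 121.
Solving the 3×3 linear system 2y + 3z = -15, -5x + 3y - z = 3, -12x - 12y - z = 121 (e.g. by elimination or Cramer's rule, determinant = 302) gives (-4, -6, -1).

(-4, -6, -1)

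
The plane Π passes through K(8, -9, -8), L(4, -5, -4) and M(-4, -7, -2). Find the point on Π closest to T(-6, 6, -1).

(-4, 3, 4)

KL = (-4, 4, 4), KM = (-12, 2, 6); a normal to Π is KL × KM = (16, -24, 40).
Using K: Π has equation 16x - 24y + 40z = 24.
Foot = T − λn with λ = (n·T − d)/|n|² = (-280 − 24)/2432 = -1/8.
Foot = (-6, 6, -1) − (-1/8)·(16, -24, 40) = (-4, 3, 4).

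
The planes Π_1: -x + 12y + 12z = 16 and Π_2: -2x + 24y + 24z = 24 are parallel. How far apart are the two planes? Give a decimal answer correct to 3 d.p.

0.235

Rescale Π_2 by 1/2: -x + 12y + 12z = 12. Then distance = |16 − 12| / √289 ≈ 0.235.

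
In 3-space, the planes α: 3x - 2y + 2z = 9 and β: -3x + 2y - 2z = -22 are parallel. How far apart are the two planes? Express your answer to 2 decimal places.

Rescale β by 1/(-1): 3x - 2y + 2z = 22. Then distance = |9 − 22| / √17 ≈ 3.15.

3.15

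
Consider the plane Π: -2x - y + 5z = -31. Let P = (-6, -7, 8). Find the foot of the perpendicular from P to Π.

Foot = P − λn with λ = (n·P − d)/|n|² = (59 − (-31))/30 = 3.
Foot = (-6, -7, 8) − 3·(-2, -1, 5) = (0, -4, -7).

(0, -4, -7)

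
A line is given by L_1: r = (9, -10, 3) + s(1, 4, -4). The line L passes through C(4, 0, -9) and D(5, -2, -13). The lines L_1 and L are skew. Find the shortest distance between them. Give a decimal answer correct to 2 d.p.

A direction vector for L is D − C = (1, -2, -4).
Common perpendicular direction n = (1, 4, -4) × (1, -2, -4) = (-24, 0, -6).
With w = (4, 0, -9) − (9, -10, 3) = (-5, 10, -12), w · n = 192.
Distance = |w · n| / |n| = |192| / √612 ≈ 7.76.

7.76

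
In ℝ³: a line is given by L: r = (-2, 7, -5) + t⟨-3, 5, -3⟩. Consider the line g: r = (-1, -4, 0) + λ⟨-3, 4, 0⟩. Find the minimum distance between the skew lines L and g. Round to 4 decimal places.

4.7068

Common perpendicular direction n = (-3, 5, -3) × (-3, 4, 0) = (12, 9, 3).
With w = (-1, -4, 0) − (-2, 7, -5) = (1, -11, 5), w · n = -72.
Distance = |w · n| / |n| = |-72| / √234 ≈ 4.7068.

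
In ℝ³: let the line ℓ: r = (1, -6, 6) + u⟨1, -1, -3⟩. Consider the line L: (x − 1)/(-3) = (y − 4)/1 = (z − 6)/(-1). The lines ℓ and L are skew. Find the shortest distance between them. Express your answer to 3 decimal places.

9.129

L has direction (-3, 1, -1) through (1, 4, 6).
Common perpendicular direction n = (1, -1, -3) × (-3, 1, -1) = (4, 10, -2).
With w = (1, 4, 6) − (1, -6, 6) = (0, 10, 0), w · n = 100.
Distance = |w · n| / |n| = |100| / √120 ≈ 9.129.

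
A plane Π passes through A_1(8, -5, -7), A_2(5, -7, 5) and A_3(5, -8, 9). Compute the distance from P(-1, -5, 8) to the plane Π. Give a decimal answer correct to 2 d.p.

A_1A_2 = (-3, -2, 12), A_1A_3 = (-3, -3, 16); a normal to Π is A_1A_2 × A_1A_3 = (4, 12, 3).
Using A_1: Π has equation 4x + 12y + 3z = -49.
n·P − d = (4)·(-1) + (12)·(-5) + (3)·(8) − (-49) = 9; |n| = √169.
Distance = |9| / √169 = 9/√169 ≈ 0.69.

0.69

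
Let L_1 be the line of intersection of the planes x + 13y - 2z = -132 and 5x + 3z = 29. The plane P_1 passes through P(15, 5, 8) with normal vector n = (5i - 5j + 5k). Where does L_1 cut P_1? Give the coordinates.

(1, -9, 8)

Direction of L_1: (1, 13, -2) × (5, 0, 3) = (39, -13, -65).
A point on L_1: solving the two plane equations with x = 4 gives (4, -10, 3).
P_1: n·r = n·P gives 5x - 5y + 5z = 90.
Substitute r = (4, -10, 3) + t(39, -13, -65) into the plane: 85 + (-65)t = 90, so t = -1/13.
Intersection: (4, -10, 3) + (-1/13)·(39, -13, -65) = (1, -9, 8).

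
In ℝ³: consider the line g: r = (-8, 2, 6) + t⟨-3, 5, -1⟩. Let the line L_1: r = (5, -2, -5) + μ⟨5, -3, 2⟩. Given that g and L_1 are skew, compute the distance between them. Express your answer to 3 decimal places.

Common perpendicular direction n = (-3, 5, -1) × (5, -3, 2) = (7, 1, -16).
With w = (5, -2, -5) − (-8, 2, 6) = (13, -4, -11), w · n = 263.
Distance = |w · n| / |n| = |263| / √306 ≈ 15.035.

15.035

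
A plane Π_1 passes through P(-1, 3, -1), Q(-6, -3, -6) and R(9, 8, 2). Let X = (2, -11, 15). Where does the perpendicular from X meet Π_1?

PQ = (-5, -6, -5), PR = (10, 5, 3); a normal to Π_1 is PQ × PR = (7, -35, 35).
Using P: Π_1 has equation 7x - 35y + 35z = -147.
Foot = X − λn with λ = (n·X − d)/|n|² = (924 − (-147))/2499 = 3/7.
Foot = (2, -11, 15) − (3/7)·(7, -35, 35) = (-1, 4, 0).

(-1, 4, 0)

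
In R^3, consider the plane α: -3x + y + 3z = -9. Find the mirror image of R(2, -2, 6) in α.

(8, -4, 0)

λ = (n·R − d)/|n|² = (10 − (-9))/19 = 1.
Reflection = R − 2λn = (2, -2, 6) − 2·(-3, 1, 3) = (8, -4, 0).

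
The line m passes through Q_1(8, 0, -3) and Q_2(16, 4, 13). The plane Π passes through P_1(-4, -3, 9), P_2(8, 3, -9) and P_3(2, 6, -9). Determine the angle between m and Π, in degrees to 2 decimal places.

51.47

A direction vector for m is Q_2 − Q_1 = (8, 4, 16).
P_1P_2 = (12, 6, -18), P_1P_3 = (6, 9, -18); a normal to Π is P_1P_2 × P_1P_3 = (54, 108, 72).
Using P_1: Π has equation 54x + 108y + 72z = 108.
sin θ = |n·v| / (|n||v|) = |2016| / (√19764 · √336) = 0.78232.
θ ≈ 51.47°.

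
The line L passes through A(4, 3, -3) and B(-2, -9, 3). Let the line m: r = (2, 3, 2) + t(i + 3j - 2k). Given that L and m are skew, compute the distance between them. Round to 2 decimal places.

4.04

A direction vector for L is B − A = (-6, -12, 6).
Common perpendicular direction n = (-6, -12, 6) × (1, 3, -2) = (6, -6, -6).
With w = (2, 3, 2) − (4, 3, -3) = (-2, 0, 5), w · n = -42.
Distance = |w · n| / |n| = |-42| / √108 ≈ 4.04.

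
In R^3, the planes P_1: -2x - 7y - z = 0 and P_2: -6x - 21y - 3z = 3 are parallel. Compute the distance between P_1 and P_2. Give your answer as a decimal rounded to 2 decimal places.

Rescale P_2 by 1/3: -2x - 7y - z = 1. Then distance = |0 − 1| / √54 ≈ 0.14.

0.14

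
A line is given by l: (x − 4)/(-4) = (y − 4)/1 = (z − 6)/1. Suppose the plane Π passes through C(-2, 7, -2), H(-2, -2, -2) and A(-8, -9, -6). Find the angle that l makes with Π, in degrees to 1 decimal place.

l has direction (-4, 1, 1) through (4, 4, 6).
CH = (0, -9, 0), CA = (-6, -16, -4); a normal to Π is CH × CA = (36, 0, -54).
Using C: Π has equation 36x - 54z = 36.
sin θ = |n·v| / (|n||v|) = |-198| / (√4212 · √18) = 0.71909.
θ ≈ 46.0°.

46.0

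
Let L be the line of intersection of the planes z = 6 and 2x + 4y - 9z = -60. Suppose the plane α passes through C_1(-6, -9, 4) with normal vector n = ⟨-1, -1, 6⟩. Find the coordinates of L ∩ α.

Direction of L: (0, 0, 1) × (2, 4, -9) = (-4, 2, 0).
A point on L: solving the two plane equations with x = 13 gives (13, -8, 6).
α: n·r = n·C_1 gives -x - y + 6z = 39.
Substitute r = (13, -8, 6) + t(-4, 2, 0) into the plane: 31 + 2t = 39, so t = 4.
Intersection: (13, -8, 6) + 4·(-4, 2, 0) = (-3, 0, 6).

(-3, 0, 6)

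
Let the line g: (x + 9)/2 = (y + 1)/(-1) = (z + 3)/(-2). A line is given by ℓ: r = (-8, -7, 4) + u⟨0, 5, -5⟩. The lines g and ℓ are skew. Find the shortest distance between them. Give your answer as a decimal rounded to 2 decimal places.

g has direction (2, -1, -2) through (-9, -1, -3).
Common perpendicular direction n = (2, -1, -2) × (0, 5, -5) = (15, 10, 10).
With w = (-8, -7, 4) − (-9, -1, -3) = (1, -6, 7), w · n = 25.
Distance = |w · n| / |n| = |25| / √425 ≈ 1.21.

1.21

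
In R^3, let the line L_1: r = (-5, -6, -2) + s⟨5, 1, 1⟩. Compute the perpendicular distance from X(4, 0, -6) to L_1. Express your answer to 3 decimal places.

Taking (-5, -6, -2) on L_1 with direction v = (5, 1, 1): w = X − (-5, -6, -2) = (9, 6, -4), and w × v = (10, -29, -21).
Distance = |w × v| / |v| = √1382 / √27 ≈ 7.154.

7.154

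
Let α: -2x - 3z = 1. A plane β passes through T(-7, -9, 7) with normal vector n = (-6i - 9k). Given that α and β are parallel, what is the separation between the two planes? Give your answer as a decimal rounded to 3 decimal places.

β: n·r = n·T gives -6x - 9z = -21.
Rescale β by 1/3: -2x - 3z = -7. Then distance = |1 − (-7)| / √13 ≈ 2.219.

2.219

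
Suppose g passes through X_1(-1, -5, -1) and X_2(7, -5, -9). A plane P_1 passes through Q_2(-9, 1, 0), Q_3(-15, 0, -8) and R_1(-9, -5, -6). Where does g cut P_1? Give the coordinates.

(-3, -5, 1)

A direction vector for g is X_2 − X_1 = (8, 0, -8).
Q_2Q_3 = (-6, -1, -8), Q_2R_1 = (0, -6, -6); a normal to P_1 is Q_2Q_3 × Q_2R_1 = (-42, -36, 36).
Using Q_2: P_1 has equation -42x - 36y + 36z = 342.
Substitute r = (-1, -5, -1) + t(8, 0, -8) into the plane: 186 + (-624)t = 342, so t = -1/4.
Intersection: (-1, -5, -1) + (-1/4)·(8, 0, -8) = (-3, -5, 1).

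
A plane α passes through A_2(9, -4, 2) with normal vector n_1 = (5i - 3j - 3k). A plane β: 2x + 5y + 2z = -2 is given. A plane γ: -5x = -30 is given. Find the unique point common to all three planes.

α: n_1·r = n_1·A_2 gives 5x - 3y - 3z = 51.
Solving the 3×3 linear system 5x - 3y - 3z = 51, 2x + 5y + 2z = -2, -5x = -30 (e.g. by elimination or Cramer's rule, determinant = -45) gives (6, 0, -7).

(6, 0, -7)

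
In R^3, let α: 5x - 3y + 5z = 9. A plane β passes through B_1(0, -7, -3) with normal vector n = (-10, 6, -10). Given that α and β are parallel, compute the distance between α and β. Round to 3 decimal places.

0.391

β: n·r = n·B_1 gives -10x + 6y - 10z = -12.
Rescale β by 1/(-2): 5x - 3y + 5z = 6. Then distance = |9 − 6| / √59 ≈ 0.391.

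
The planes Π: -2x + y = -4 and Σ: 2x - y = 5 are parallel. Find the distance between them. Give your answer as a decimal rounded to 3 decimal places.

0.447

Rescale Σ by 1/(-1): -2x + y = -5. Then distance = |-4 − (-5)| / √5 ≈ 0.447.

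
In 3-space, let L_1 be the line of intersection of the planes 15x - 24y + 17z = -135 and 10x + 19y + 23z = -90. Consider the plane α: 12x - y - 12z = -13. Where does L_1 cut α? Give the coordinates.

(-4, 1, -3)

Direction of L_1: (15, -24, 17) × (10, 19, 23) = (-875, -175, 525).
A point on L_1: solving the two plane equations with x = 11 gives (11, 4, -12).
Substitute r = (11, 4, -12) + t(-875, -175, 525) into the plane: 272 + (-16625)t = -13, so t = 3/175.
Intersection: (11, 4, -12) + (3/175)·(-875, -175, 525) = (-4, 1, -3).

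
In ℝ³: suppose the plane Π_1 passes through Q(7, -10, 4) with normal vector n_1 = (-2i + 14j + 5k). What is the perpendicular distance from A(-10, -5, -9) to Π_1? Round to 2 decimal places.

2.60

Π_1: n_1·r = n_1·Q gives -2x + 14y + 5z = -134.
n·A − d = (-2)·(-10) + (14)·(-5) + (5)·(-9) − (-134) = 39; |n| = √225.
Distance = |39| / √225 = 39/√225 ≈ 2.60.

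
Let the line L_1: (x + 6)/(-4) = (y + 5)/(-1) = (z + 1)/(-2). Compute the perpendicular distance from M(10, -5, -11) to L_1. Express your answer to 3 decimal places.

16.242

L_1 has direction (-4, -1, -2) through (-6, -5, -1).
Taking (-6, -5, -1) on L_1 with direction v = (-4, -1, -2): w = M − (-6, -5, -1) = (16, 0, -10), and w × v = (-10, 72, -16).
Distance = |w × v| / |v| = √5540 / √21 ≈ 16.242.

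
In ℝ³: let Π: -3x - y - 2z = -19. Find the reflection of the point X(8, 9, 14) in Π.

(-10, 3, 2)

λ = (n·X − d)/|n|² = (-61 − (-19))/14 = -3.
Reflection = X − 2λn = (8, 9, 14) − (-6)·(-3, -1, -2) = (-10, 3, 2).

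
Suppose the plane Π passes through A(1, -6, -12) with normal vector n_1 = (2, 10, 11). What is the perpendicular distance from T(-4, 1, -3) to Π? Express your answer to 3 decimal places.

10.600

Π: n_1·r = n_1·A gives 2x + 10y + 11z = -190.
n·T − d = (2)·(-4) + (10)·(1) + (11)·(-3) − (-190) = 159; |n| = √225.
Distance = |159| / √225 = 159/√225 ≈ 10.600.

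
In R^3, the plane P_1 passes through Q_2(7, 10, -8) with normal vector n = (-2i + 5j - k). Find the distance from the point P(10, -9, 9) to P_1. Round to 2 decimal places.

21.54

P_1: n·r = n·Q_2 gives -2x + 5y - z = 44.
n·P − d = (-2)·(10) + (5)·(-9) + (-1)·(9) − 44 = -118; |n| = √30.
Distance = |-118| / √30 = 118/√30 ≈ 21.54.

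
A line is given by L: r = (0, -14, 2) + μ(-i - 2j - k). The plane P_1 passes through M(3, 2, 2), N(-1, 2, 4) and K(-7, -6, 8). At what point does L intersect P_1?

MN = (-4, 0, 2), MK = (-10, -8, 6); a normal to P_1 is MN × MK = (16, 4, 32).
Using M: P_1 has equation 16x + 4y + 32z = 120.
Substitute r = (0, -14, 2) + t(-1, -2, -1) into the plane: 8 + (-56)t = 120, so t = -2.
Intersection: (0, -14, 2) + (-2)·(-1, -2, -1) = (2, -10, 4).

(2, -10, 4)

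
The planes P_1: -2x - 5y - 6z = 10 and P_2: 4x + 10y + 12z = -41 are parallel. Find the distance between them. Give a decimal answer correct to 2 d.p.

Rescale P_2 by 1/(-2): -2x - 5y - 6z = 41/2. Then distance = |10 − (41/2)| / √65 ≈ 1.30.

1.30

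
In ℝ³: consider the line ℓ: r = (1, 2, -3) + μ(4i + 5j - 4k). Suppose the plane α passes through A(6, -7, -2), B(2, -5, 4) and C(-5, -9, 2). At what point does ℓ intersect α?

(-7, -8, 5)

AB = (-4, 2, 6), AC = (-11, -2, 4); a normal to α is AB × AC = (20, -50, 30).
Using A: α has equation 20x - 50y + 30z = 410.
Substitute r = (1, 2, -3) + t(4, 5, -4) into the plane: -170 + (-290)t = 410, so t = -2.
Intersection: (1, 2, -3) + (-2)·(4, 5, -4) = (-7, -8, 5).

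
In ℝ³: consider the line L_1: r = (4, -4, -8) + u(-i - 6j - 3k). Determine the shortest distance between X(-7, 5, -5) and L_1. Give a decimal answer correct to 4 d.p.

12.3376

Taking (4, -4, -8) on L_1 with direction v = (-1, -6, -3): w = X − (4, -4, -8) = (-11, 9, 3), and w × v = (-9, -36, 75).
Distance = |w × v| / |v| = √7002 / √46 ≈ 12.3376.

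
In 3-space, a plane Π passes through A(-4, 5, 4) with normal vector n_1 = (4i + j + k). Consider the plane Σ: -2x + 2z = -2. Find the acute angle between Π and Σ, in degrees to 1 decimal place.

60.0

Π: n_1·r = n_1·A gives 4x + y + z = -7.
cos θ = |n₁·n₂| / (|n₁||n₂|) = |-6| / (√18 · √8).
θ = arccos(0.50000) ≈ 60.0°.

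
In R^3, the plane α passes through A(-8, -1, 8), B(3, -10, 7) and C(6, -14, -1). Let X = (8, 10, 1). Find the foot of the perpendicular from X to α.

(-4, -5, 4)

AB = (11, -9, -1), AC = (14, -13, -9); a normal to α is AB × AC = (68, 85, -17).
Using A: α has equation 68x + 85y - 17z = -765.
Foot = X − λn with λ = (n·X − d)/|n|² = (1377 − (-765))/12138 = 3/17.
Foot = (8, 10, 1) − (3/17)·(68, 85, -17) = (-4, -5, 4).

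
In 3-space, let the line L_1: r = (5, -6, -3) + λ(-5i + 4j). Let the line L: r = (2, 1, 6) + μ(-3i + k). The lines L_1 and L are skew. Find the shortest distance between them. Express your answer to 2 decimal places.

9.63

Common perpendicular direction n = (-5, 4, 0) × (-3, 0, 1) = (4, 5, 12).
With w = (2, 1, 6) − (5, -6, -3) = (-3, 7, 9), w · n = 131.
Distance = |w · n| / |n| = |131| / √185 ≈ 9.63.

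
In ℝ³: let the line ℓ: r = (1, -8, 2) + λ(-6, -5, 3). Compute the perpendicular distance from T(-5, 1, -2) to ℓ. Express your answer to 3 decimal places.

11.256

Taking (1, -8, 2) on ℓ with direction v = (-6, -5, 3): w = T − (1, -8, 2) = (-6, 9, -4), and w × v = (7, 42, 84).
Distance = |w × v| / |v| = √8869 / √70 ≈ 11.256.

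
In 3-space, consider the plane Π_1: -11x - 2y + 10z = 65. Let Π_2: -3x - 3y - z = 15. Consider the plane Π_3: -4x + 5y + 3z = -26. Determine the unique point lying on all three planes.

Solving the 3×3 linear system -11x - 2y + 10z = 65, -3x - 3y - z = 15, -4x + 5y + 3z = -26 (e.g. by elimination or Cramer's rule, determinant = -252) gives (1, -8, 6).

(1, -8, 6)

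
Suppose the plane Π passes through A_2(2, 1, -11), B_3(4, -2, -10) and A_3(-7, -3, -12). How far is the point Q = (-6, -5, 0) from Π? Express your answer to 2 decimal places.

10.97

A_2B_3 = (2, -3, 1), A_2A_3 = (-9, -4, -1); a normal to Π is A_2B_3 × A_2A_3 = (7, -7, -35).
Using A_2: Π has equation 7x - 7y - 35z = 392.
n·Q − d = (7)·(-6) + (-7)·(-5) + (-35)·(0) − 392 = -399; |n| = √1323.
Distance = |-399| / √1323 = 399/√1323 ≈ 10.97.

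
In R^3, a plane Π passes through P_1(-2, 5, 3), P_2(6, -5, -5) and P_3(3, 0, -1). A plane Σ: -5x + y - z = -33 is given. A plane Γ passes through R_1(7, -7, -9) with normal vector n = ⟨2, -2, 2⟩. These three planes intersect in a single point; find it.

(7, 5, 3)

P_1P_2 = (8, -10, -8), P_1P_3 = (5, -5, -4); a normal to Π is P_1P_2 × P_1P_3 = (0, -8, 10).
Using P_1: Π has equation -8y + 10z = -10.
Γ: n·r = n·R_1 gives 2x - 2y + 2z = 10.
Solving the 3×3 linear system -8y + 10z = -10, -5x + y - z = -33, 2x - 2y + 2z = 10 (e.g. by elimination or Cramer's rule, determinant = 16) gives (7, 5, 3).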